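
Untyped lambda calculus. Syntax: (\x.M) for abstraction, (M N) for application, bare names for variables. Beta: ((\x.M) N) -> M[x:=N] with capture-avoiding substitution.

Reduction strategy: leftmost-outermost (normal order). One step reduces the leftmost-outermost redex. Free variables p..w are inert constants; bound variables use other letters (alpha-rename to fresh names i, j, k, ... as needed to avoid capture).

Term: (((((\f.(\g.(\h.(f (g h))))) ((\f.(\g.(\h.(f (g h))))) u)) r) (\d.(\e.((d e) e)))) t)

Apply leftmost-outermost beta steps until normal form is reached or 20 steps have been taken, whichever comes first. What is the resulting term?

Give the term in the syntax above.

Answer: (u ((r (\d.(\e.((d e) e)))) t))

Derivation:
Step 0: (((((\f.(\g.(\h.(f (g h))))) ((\f.(\g.(\h.(f (g h))))) u)) r) (\d.(\e.((d e) e)))) t)
Step 1: ((((\g.(\h.(((\f.(\g.(\h.(f (g h))))) u) (g h)))) r) (\d.(\e.((d e) e)))) t)
Step 2: (((\h.(((\f.(\g.(\h.(f (g h))))) u) (r h))) (\d.(\e.((d e) e)))) t)
Step 3: ((((\f.(\g.(\h.(f (g h))))) u) (r (\d.(\e.((d e) e))))) t)
Step 4: (((\g.(\h.(u (g h)))) (r (\d.(\e.((d e) e))))) t)
Step 5: ((\h.(u ((r (\d.(\e.((d e) e)))) h))) t)
Step 6: (u ((r (\d.(\e.((d e) e)))) t))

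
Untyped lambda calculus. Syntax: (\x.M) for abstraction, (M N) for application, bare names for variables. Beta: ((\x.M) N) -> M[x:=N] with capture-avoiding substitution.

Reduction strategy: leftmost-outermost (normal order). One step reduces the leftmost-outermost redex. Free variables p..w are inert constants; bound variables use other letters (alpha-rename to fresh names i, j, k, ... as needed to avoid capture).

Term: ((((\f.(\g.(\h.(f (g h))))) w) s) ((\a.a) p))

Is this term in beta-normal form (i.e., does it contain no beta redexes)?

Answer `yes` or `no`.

Term: ((((\f.(\g.(\h.(f (g h))))) w) s) ((\a.a) p))
Found 2 beta redex(es).

Answer: no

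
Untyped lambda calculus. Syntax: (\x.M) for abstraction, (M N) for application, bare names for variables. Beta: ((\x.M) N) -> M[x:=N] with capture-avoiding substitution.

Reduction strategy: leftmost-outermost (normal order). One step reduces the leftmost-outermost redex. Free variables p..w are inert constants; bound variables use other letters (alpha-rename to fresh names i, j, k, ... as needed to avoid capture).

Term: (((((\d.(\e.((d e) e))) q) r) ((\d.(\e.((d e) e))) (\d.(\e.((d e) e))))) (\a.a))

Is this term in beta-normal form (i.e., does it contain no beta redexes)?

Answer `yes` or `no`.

Term: (((((\d.(\e.((d e) e))) q) r) ((\d.(\e.((d e) e))) (\d.(\e.((d e) e))))) (\a.a))
Found 2 beta redex(es).

Answer: no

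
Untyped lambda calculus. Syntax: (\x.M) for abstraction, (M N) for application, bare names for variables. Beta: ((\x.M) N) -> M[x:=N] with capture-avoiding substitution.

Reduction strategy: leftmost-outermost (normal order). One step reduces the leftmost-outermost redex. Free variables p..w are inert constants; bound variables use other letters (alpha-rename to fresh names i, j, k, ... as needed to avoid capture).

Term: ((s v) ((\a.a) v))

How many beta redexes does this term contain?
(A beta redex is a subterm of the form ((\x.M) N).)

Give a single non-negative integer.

Answer: 1

Derivation:
Term: ((s v) ((\a.a) v))
  Redex: ((\a.a) v)
Total redexes: 1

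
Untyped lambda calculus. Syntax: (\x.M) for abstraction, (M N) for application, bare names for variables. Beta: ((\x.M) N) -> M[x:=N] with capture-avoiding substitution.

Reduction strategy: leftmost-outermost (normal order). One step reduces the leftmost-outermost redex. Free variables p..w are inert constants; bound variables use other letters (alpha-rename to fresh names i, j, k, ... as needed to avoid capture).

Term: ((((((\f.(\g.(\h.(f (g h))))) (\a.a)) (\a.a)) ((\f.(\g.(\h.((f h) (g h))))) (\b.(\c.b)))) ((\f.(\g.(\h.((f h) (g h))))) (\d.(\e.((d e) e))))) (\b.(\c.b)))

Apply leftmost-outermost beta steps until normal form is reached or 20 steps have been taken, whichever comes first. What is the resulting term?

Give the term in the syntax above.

Answer: (\b.(\c.b))

Derivation:
Step 0: ((((((\f.(\g.(\h.(f (g h))))) (\a.a)) (\a.a)) ((\f.(\g.(\h.((f h) (g h))))) (\b.(\c.b)))) ((\f.(\g.(\h.((f h) (g h))))) (\d.(\e.((d e) e))))) (\b.(\c.b)))
Step 1: (((((\g.(\h.((\a.a) (g h)))) (\a.a)) ((\f.(\g.(\h.((f h) (g h))))) (\b.(\c.b)))) ((\f.(\g.(\h.((f h) (g h))))) (\d.(\e.((d e) e))))) (\b.(\c.b)))
Step 2: ((((\h.((\a.a) ((\a.a) h))) ((\f.(\g.(\h.((f h) (g h))))) (\b.(\c.b)))) ((\f.(\g.(\h.((f h) (g h))))) (\d.(\e.((d e) e))))) (\b.(\c.b)))
Step 3: ((((\a.a) ((\a.a) ((\f.(\g.(\h.((f h) (g h))))) (\b.(\c.b))))) ((\f.(\g.(\h.((f h) (g h))))) (\d.(\e.((d e) e))))) (\b.(\c.b)))
Step 4: ((((\a.a) ((\f.(\g.(\h.((f h) (g h))))) (\b.(\c.b)))) ((\f.(\g.(\h.((f h) (g h))))) (\d.(\e.((d e) e))))) (\b.(\c.b)))
Step 5: ((((\f.(\g.(\h.((f h) (g h))))) (\b.(\c.b))) ((\f.(\g.(\h.((f h) (g h))))) (\d.(\e.((d e) e))))) (\b.(\c.b)))
Step 6: (((\g.(\h.(((\b.(\c.b)) h) (g h)))) ((\f.(\g.(\h.((f h) (g h))))) (\d.(\e.((d e) e))))) (\b.(\c.b)))
Step 7: ((\h.(((\b.(\c.b)) h) (((\f.(\g.(\h.((f h) (g h))))) (\d.(\e.((d e) e)))) h))) (\b.(\c.b)))
Step 8: (((\b.(\c.b)) (\b.(\c.b))) (((\f.(\g.(\h.((f h) (g h))))) (\d.(\e.((d e) e)))) (\b.(\c.b))))
Step 9: ((\c.(\b.(\c.b))) (((\f.(\g.(\h.((f h) (g h))))) (\d.(\e.((d e) e)))) (\b.(\c.b))))
Step 10: (\b.(\c.b))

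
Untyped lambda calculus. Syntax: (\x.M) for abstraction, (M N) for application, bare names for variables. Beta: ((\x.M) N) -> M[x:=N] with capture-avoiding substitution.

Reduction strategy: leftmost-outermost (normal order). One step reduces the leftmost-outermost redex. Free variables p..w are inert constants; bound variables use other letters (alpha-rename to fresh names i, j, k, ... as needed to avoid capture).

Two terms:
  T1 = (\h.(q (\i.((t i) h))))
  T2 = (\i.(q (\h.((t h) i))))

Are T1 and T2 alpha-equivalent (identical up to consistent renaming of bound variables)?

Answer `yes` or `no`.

Term 1: (\h.(q (\i.((t i) h))))
Term 2: (\i.(q (\h.((t h) i))))
Alpha-equivalence: compare structure up to binder renaming.
Result: True

Answer: yes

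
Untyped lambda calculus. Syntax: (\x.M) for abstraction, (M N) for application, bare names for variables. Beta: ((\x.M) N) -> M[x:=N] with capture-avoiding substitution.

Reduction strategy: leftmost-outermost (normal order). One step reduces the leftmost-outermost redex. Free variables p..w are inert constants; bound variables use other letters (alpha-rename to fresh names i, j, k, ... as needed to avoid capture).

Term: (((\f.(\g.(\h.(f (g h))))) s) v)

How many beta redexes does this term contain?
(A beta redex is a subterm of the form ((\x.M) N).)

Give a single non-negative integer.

Term: (((\f.(\g.(\h.(f (g h))))) s) v)
  Redex: ((\f.(\g.(\h.(f (g h))))) s)
Total redexes: 1

Answer: 1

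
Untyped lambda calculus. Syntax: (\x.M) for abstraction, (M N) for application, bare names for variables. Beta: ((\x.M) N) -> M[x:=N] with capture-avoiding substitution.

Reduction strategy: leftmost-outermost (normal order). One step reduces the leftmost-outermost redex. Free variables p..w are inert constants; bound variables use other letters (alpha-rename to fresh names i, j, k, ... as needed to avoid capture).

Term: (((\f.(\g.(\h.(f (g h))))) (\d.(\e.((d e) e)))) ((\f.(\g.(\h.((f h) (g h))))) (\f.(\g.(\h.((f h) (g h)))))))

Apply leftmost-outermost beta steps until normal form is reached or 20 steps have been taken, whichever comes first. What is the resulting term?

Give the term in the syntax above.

Step 0: (((\f.(\g.(\h.(f (g h))))) (\d.(\e.((d e) e)))) ((\f.(\g.(\h.((f h) (g h))))) (\f.(\g.(\h.((f h) (g h)))))))
Step 1: ((\g.(\h.((\d.(\e.((d e) e))) (g h)))) ((\f.(\g.(\h.((f h) (g h))))) (\f.(\g.(\h.((f h) (g h)))))))
Step 2: (\h.((\d.(\e.((d e) e))) (((\f.(\g.(\h.((f h) (g h))))) (\f.(\g.(\h.((f h) (g h)))))) h)))
Step 3: (\h.(\e.(((((\f.(\g.(\h.((f h) (g h))))) (\f.(\g.(\h.((f h) (g h)))))) h) e) e)))
Step 4: (\h.(\e.((((\g.(\h.(((\f.(\g.(\h.((f h) (g h))))) h) (g h)))) h) e) e)))
Step 5: (\h.(\e.(((\i.(((\f.(\g.(\h.((f h) (g h))))) i) (h i))) e) e)))
Step 6: (\h.(\e.((((\f.(\g.(\h.((f h) (g h))))) e) (h e)) e)))
Step 7: (\h.(\e.(((\g.(\h.((e h) (g h)))) (h e)) e)))
Step 8: (\h.(\e.((\i.((e i) ((h e) i))) e)))
Step 9: (\h.(\e.((e e) ((h e) e))))

Answer: (\h.(\e.((e e) ((h e) e))))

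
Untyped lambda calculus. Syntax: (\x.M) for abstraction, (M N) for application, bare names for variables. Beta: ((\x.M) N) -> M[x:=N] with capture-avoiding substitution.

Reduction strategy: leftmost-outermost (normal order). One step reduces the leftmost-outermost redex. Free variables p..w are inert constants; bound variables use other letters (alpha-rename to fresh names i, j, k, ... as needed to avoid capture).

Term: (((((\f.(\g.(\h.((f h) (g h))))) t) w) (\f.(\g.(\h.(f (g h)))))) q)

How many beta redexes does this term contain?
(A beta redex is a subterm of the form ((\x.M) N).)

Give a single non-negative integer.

Term: (((((\f.(\g.(\h.((f h) (g h))))) t) w) (\f.(\g.(\h.(f (g h)))))) q)
  Redex: ((\f.(\g.(\h.((f h) (g h))))) t)
Total redexes: 1

Answer: 1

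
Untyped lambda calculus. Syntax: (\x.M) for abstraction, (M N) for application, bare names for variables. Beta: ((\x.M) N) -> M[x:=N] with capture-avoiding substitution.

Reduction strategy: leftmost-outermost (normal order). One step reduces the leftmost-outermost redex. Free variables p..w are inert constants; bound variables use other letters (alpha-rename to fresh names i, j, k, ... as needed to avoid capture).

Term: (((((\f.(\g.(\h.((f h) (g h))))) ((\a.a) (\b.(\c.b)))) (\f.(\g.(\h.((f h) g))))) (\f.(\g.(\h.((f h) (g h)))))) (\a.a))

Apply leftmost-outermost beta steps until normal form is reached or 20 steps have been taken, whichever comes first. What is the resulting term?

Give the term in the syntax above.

Step 0: (((((\f.(\g.(\h.((f h) (g h))))) ((\a.a) (\b.(\c.b)))) (\f.(\g.(\h.((f h) g))))) (\f.(\g.(\h.((f h) (g h)))))) (\a.a))
Step 1: ((((\g.(\h.((((\a.a) (\b.(\c.b))) h) (g h)))) (\f.(\g.(\h.((f h) g))))) (\f.(\g.(\h.((f h) (g h)))))) (\a.a))
Step 2: (((\h.((((\a.a) (\b.(\c.b))) h) ((\f.(\g.(\h.((f h) g)))) h))) (\f.(\g.(\h.((f h) (g h)))))) (\a.a))
Step 3: (((((\a.a) (\b.(\c.b))) (\f.(\g.(\h.((f h) (g h)))))) ((\f.(\g.(\h.((f h) g)))) (\f.(\g.(\h.((f h) (g h))))))) (\a.a))
Step 4: ((((\b.(\c.b)) (\f.(\g.(\h.((f h) (g h)))))) ((\f.(\g.(\h.((f h) g)))) (\f.(\g.(\h.((f h) (g h))))))) (\a.a))
Step 5: (((\c.(\f.(\g.(\h.((f h) (g h)))))) ((\f.(\g.(\h.((f h) g)))) (\f.(\g.(\h.((f h) (g h))))))) (\a.a))
Step 6: ((\f.(\g.(\h.((f h) (g h))))) (\a.a))
Step 7: (\g.(\h.(((\a.a) h) (g h))))
Step 8: (\g.(\h.(h (g h))))

Answer: (\g.(\h.(h (g h))))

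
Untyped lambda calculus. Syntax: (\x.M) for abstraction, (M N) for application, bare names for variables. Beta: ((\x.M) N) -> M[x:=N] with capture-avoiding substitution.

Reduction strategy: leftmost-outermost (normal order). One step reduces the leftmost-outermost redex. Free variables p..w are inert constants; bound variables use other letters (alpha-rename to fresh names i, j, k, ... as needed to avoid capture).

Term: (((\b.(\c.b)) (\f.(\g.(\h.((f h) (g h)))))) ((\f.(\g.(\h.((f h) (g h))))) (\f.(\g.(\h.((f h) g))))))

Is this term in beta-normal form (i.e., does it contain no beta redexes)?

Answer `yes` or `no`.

Answer: no

Derivation:
Term: (((\b.(\c.b)) (\f.(\g.(\h.((f h) (g h)))))) ((\f.(\g.(\h.((f h) (g h))))) (\f.(\g.(\h.((f h) g))))))
Found 2 beta redex(es).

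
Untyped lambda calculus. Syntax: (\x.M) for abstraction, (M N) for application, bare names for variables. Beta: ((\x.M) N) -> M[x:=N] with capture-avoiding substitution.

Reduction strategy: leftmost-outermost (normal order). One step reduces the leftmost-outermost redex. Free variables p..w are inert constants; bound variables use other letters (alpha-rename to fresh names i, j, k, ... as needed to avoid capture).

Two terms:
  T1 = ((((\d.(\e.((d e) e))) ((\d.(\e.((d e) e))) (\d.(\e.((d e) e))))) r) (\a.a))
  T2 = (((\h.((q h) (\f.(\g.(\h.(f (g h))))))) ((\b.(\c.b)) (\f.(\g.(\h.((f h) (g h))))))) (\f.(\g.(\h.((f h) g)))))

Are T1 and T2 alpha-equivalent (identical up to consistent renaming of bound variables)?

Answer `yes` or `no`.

Answer: no

Derivation:
Term 1: ((((\d.(\e.((d e) e))) ((\d.(\e.((d e) e))) (\d.(\e.((d e) e))))) r) (\a.a))
Term 2: (((\h.((q h) (\f.(\g.(\h.(f (g h))))))) ((\b.(\c.b)) (\f.(\g.(\h.((f h) (g h))))))) (\f.(\g.(\h.((f h) g)))))
Alpha-equivalence: compare structure up to binder renaming.
Result: False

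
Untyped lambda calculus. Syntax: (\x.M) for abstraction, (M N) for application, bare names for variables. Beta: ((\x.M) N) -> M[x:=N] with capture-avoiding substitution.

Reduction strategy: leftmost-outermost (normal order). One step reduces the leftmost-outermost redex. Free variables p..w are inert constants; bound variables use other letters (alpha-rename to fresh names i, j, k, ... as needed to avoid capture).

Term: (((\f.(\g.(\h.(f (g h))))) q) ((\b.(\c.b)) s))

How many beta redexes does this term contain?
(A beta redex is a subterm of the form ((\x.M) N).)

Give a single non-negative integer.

Answer: 2

Derivation:
Term: (((\f.(\g.(\h.(f (g h))))) q) ((\b.(\c.b)) s))
  Redex: ((\f.(\g.(\h.(f (g h))))) q)
  Redex: ((\b.(\c.b)) s)
Total redexes: 2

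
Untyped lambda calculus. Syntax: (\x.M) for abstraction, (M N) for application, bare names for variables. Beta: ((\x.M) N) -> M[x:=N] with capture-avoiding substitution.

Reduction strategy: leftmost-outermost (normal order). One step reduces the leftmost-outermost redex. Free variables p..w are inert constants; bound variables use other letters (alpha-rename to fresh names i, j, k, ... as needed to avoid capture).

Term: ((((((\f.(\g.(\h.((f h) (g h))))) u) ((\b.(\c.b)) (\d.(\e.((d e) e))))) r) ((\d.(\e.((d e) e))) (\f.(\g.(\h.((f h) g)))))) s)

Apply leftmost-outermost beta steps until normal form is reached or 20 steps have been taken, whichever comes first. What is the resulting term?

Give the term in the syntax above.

Step 0: ((((((\f.(\g.(\h.((f h) (g h))))) u) ((\b.(\c.b)) (\d.(\e.((d e) e))))) r) ((\d.(\e.((d e) e))) (\f.(\g.(\h.((f h) g)))))) s)
Step 1: (((((\g.(\h.((u h) (g h)))) ((\b.(\c.b)) (\d.(\e.((d e) e))))) r) ((\d.(\e.((d e) e))) (\f.(\g.(\h.((f h) g)))))) s)
Step 2: ((((\h.((u h) (((\b.(\c.b)) (\d.(\e.((d e) e)))) h))) r) ((\d.(\e.((d e) e))) (\f.(\g.(\h.((f h) g)))))) s)
Step 3: ((((u r) (((\b.(\c.b)) (\d.(\e.((d e) e)))) r)) ((\d.(\e.((d e) e))) (\f.(\g.(\h.((f h) g)))))) s)
Step 4: ((((u r) ((\c.(\d.(\e.((d e) e)))) r)) ((\d.(\e.((d e) e))) (\f.(\g.(\h.((f h) g)))))) s)
Step 5: ((((u r) (\d.(\e.((d e) e)))) ((\d.(\e.((d e) e))) (\f.(\g.(\h.((f h) g)))))) s)
Step 6: ((((u r) (\d.(\e.((d e) e)))) (\e.(((\f.(\g.(\h.((f h) g)))) e) e))) s)
Step 7: ((((u r) (\d.(\e.((d e) e)))) (\e.((\g.(\h.((e h) g))) e))) s)
Step 8: ((((u r) (\d.(\e.((d e) e)))) (\e.(\h.((e h) e)))) s)

Answer: ((((u r) (\d.(\e.((d e) e)))) (\e.(\h.((e h) e)))) s)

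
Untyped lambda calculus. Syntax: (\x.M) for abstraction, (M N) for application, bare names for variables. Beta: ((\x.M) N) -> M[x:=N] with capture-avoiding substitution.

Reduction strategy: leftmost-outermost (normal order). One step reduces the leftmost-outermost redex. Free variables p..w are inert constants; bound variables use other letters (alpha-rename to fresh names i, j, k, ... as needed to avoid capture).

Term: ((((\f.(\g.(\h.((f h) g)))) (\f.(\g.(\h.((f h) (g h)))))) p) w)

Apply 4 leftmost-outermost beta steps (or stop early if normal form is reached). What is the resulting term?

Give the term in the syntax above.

Step 0: ((((\f.(\g.(\h.((f h) g)))) (\f.(\g.(\h.((f h) (g h)))))) p) w)
Step 1: (((\g.(\h.(((\f.(\g.(\h.((f h) (g h))))) h) g))) p) w)
Step 2: ((\h.(((\f.(\g.(\h.((f h) (g h))))) h) p)) w)
Step 3: (((\f.(\g.(\h.((f h) (g h))))) w) p)
Step 4: ((\g.(\h.((w h) (g h)))) p)

Answer: ((\g.(\h.((w h) (g h)))) p)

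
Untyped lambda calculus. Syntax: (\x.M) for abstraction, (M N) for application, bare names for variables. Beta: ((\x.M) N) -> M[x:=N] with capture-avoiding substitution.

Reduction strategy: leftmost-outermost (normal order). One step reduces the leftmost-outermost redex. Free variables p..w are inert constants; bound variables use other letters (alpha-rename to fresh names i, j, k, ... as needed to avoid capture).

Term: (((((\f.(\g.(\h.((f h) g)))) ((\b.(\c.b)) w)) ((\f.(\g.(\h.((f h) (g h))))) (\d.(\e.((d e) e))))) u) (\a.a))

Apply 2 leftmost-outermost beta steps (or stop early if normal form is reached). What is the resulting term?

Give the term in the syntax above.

Step 0: (((((\f.(\g.(\h.((f h) g)))) ((\b.(\c.b)) w)) ((\f.(\g.(\h.((f h) (g h))))) (\d.(\e.((d e) e))))) u) (\a.a))
Step 1: ((((\g.(\h.((((\b.(\c.b)) w) h) g))) ((\f.(\g.(\h.((f h) (g h))))) (\d.(\e.((d e) e))))) u) (\a.a))
Step 2: (((\h.((((\b.(\c.b)) w) h) ((\f.(\g.(\h.((f h) (g h))))) (\d.(\e.((d e) e)))))) u) (\a.a))

Answer: (((\h.((((\b.(\c.b)) w) h) ((\f.(\g.(\h.((f h) (g h))))) (\d.(\e.((d e) e)))))) u) (\a.a))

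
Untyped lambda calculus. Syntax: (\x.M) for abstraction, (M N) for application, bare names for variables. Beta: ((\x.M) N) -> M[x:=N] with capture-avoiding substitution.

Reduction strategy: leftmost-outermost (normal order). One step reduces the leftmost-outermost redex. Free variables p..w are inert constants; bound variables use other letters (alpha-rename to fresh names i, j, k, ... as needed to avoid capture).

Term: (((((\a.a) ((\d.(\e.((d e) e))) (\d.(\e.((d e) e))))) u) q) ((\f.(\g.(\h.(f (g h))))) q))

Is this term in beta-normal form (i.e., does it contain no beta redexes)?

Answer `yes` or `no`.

Term: (((((\a.a) ((\d.(\e.((d e) e))) (\d.(\e.((d e) e))))) u) q) ((\f.(\g.(\h.(f (g h))))) q))
Found 3 beta redex(es).

Answer: no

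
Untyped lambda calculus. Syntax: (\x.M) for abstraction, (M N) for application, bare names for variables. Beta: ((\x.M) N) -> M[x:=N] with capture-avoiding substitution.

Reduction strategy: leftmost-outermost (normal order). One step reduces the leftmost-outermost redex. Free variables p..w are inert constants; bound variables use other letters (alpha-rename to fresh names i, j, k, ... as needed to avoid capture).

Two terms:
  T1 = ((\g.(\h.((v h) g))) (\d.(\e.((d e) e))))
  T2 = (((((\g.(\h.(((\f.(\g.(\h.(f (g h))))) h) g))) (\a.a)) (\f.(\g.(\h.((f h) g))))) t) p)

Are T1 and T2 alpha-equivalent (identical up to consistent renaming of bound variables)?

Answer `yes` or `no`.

Term 1: ((\g.(\h.((v h) g))) (\d.(\e.((d e) e))))
Term 2: (((((\g.(\h.(((\f.(\g.(\h.(f (g h))))) h) g))) (\a.a)) (\f.(\g.(\h.((f h) g))))) t) p)
Alpha-equivalence: compare structure up to binder renaming.
Result: False

Answer: no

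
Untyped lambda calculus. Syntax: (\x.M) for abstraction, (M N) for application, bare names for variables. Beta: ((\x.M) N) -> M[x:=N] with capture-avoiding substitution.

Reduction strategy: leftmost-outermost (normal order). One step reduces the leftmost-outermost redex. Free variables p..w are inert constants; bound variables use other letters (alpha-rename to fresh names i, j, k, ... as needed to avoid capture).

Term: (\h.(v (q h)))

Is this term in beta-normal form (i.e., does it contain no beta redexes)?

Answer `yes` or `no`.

Answer: yes

Derivation:
Term: (\h.(v (q h)))
No beta redexes found.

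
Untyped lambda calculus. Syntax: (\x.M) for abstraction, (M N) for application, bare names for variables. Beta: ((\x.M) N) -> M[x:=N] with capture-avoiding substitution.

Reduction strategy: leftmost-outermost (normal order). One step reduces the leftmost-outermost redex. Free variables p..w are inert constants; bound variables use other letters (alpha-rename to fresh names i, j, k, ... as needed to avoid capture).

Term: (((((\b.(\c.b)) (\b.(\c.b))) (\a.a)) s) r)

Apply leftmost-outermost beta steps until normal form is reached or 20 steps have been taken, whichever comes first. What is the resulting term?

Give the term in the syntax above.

Step 0: (((((\b.(\c.b)) (\b.(\c.b))) (\a.a)) s) r)
Step 1: ((((\c.(\b.(\c.b))) (\a.a)) s) r)
Step 2: (((\b.(\c.b)) s) r)
Step 3: ((\c.s) r)
Step 4: s

Answer: s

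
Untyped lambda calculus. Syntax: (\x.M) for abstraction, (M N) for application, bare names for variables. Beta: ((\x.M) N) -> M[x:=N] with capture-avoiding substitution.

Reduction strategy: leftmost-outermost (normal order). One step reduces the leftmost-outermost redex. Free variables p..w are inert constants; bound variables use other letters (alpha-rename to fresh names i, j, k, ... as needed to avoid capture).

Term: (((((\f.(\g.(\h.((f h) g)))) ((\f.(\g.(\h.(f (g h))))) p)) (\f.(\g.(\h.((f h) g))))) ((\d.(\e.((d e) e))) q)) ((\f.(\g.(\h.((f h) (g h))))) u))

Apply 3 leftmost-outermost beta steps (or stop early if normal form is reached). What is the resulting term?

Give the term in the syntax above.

Answer: (((((\f.(\g.(\h.(f (g h))))) p) ((\d.(\e.((d e) e))) q)) (\f.(\g.(\h.((f h) g))))) ((\f.(\g.(\h.((f h) (g h))))) u))

Derivation:
Step 0: (((((\f.(\g.(\h.((f h) g)))) ((\f.(\g.(\h.(f (g h))))) p)) (\f.(\g.(\h.((f h) g))))) ((\d.(\e.((d e) e))) q)) ((\f.(\g.(\h.((f h) (g h))))) u))
Step 1: ((((\g.(\h.((((\f.(\g.(\h.(f (g h))))) p) h) g))) (\f.(\g.(\h.((f h) g))))) ((\d.(\e.((d e) e))) q)) ((\f.(\g.(\h.((f h) (g h))))) u))
Step 2: (((\h.((((\f.(\g.(\h.(f (g h))))) p) h) (\f.(\g.(\h.((f h) g)))))) ((\d.(\e.((d e) e))) q)) ((\f.(\g.(\h.((f h) (g h))))) u))
Step 3: (((((\f.(\g.(\h.(f (g h))))) p) ((\d.(\e.((d e) e))) q)) (\f.(\g.(\h.((f h) g))))) ((\f.(\g.(\h.((f h) (g h))))) u))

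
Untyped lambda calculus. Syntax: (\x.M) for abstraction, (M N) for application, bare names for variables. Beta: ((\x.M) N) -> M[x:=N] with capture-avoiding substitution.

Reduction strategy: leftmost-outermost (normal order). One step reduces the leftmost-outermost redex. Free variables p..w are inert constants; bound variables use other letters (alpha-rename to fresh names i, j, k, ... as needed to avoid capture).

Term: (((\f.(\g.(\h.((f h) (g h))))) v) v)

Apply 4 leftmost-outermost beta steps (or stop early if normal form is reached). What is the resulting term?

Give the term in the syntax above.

Step 0: (((\f.(\g.(\h.((f h) (g h))))) v) v)
Step 1: ((\g.(\h.((v h) (g h)))) v)
Step 2: (\h.((v h) (v h)))
Step 3: (normal form reached)

Answer: (\h.((v h) (v h)))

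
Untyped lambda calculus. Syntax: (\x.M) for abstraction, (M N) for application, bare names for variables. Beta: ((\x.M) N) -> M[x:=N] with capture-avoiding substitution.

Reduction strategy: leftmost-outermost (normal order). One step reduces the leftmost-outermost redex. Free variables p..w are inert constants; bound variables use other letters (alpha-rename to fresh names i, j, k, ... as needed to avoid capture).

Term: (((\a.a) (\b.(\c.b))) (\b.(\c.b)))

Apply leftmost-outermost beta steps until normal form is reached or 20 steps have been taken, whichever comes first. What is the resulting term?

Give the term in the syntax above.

Step 0: (((\a.a) (\b.(\c.b))) (\b.(\c.b)))
Step 1: ((\b.(\c.b)) (\b.(\c.b)))
Step 2: (\c.(\b.(\c.b)))

Answer: (\c.(\b.(\c.b)))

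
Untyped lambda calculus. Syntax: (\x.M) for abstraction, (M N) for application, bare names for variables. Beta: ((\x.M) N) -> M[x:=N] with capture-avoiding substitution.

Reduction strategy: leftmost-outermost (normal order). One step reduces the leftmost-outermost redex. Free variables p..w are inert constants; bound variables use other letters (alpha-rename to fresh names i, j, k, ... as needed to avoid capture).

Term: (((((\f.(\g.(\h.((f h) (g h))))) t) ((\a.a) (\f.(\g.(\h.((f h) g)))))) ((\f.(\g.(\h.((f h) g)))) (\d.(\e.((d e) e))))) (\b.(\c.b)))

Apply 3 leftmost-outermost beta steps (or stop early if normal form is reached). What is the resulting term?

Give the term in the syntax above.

Answer: (((t ((\f.(\g.(\h.((f h) g)))) (\d.(\e.((d e) e))))) (((\a.a) (\f.(\g.(\h.((f h) g))))) ((\f.(\g.(\h.((f h) g)))) (\d.(\e.((d e) e)))))) (\b.(\c.b)))

Derivation:
Step 0: (((((\f.(\g.(\h.((f h) (g h))))) t) ((\a.a) (\f.(\g.(\h.((f h) g)))))) ((\f.(\g.(\h.((f h) g)))) (\d.(\e.((d e) e))))) (\b.(\c.b)))
Step 1: ((((\g.(\h.((t h) (g h)))) ((\a.a) (\f.(\g.(\h.((f h) g)))))) ((\f.(\g.(\h.((f h) g)))) (\d.(\e.((d e) e))))) (\b.(\c.b)))
Step 2: (((\h.((t h) (((\a.a) (\f.(\g.(\h.((f h) g))))) h))) ((\f.(\g.(\h.((f h) g)))) (\d.(\e.((d e) e))))) (\b.(\c.b)))
Step 3: (((t ((\f.(\g.(\h.((f h) g)))) (\d.(\e.((d e) e))))) (((\a.a) (\f.(\g.(\h.((f h) g))))) ((\f.(\g.(\h.((f h) g)))) (\d.(\e.((d e) e)))))) (\b.(\c.b)))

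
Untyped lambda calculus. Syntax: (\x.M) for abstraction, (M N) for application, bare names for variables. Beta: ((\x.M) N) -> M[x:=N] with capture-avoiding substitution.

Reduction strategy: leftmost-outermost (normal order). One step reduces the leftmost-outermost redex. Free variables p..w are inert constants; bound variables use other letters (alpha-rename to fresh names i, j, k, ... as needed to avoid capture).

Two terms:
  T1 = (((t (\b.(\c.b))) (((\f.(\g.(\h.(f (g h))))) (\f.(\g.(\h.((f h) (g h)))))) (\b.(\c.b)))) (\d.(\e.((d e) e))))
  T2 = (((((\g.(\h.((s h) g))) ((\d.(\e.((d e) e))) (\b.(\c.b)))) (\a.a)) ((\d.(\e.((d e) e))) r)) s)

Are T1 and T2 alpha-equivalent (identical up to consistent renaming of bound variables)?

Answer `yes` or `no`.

Answer: no

Derivation:
Term 1: (((t (\b.(\c.b))) (((\f.(\g.(\h.(f (g h))))) (\f.(\g.(\h.((f h) (g h)))))) (\b.(\c.b)))) (\d.(\e.((d e) e))))
Term 2: (((((\g.(\h.((s h) g))) ((\d.(\e.((d e) e))) (\b.(\c.b)))) (\a.a)) ((\d.(\e.((d e) e))) r)) s)
Alpha-equivalence: compare structure up to binder renaming.
Result: False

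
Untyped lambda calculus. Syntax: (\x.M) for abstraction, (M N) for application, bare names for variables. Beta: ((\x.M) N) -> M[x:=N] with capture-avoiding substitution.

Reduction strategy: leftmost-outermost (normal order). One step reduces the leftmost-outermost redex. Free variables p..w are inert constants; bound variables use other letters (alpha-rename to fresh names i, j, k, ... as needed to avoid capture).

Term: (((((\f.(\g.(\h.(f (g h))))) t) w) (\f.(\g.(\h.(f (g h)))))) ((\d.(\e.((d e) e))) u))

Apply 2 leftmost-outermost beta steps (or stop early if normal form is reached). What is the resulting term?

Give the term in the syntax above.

Answer: (((\h.(t (w h))) (\f.(\g.(\h.(f (g h)))))) ((\d.(\e.((d e) e))) u))

Derivation:
Step 0: (((((\f.(\g.(\h.(f (g h))))) t) w) (\f.(\g.(\h.(f (g h)))))) ((\d.(\e.((d e) e))) u))
Step 1: ((((\g.(\h.(t (g h)))) w) (\f.(\g.(\h.(f (g h)))))) ((\d.(\e.((d e) e))) u))
Step 2: (((\h.(t (w h))) (\f.(\g.(\h.(f (g h)))))) ((\d.(\e.((d e) e))) u))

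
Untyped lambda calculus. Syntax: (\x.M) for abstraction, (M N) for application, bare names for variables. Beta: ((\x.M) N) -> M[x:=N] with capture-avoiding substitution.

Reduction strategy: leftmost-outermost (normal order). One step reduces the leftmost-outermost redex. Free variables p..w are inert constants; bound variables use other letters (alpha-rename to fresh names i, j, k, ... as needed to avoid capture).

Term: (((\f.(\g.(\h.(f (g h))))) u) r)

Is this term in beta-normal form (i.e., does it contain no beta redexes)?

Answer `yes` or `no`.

Term: (((\f.(\g.(\h.(f (g h))))) u) r)
Found 1 beta redex(es).

Answer: no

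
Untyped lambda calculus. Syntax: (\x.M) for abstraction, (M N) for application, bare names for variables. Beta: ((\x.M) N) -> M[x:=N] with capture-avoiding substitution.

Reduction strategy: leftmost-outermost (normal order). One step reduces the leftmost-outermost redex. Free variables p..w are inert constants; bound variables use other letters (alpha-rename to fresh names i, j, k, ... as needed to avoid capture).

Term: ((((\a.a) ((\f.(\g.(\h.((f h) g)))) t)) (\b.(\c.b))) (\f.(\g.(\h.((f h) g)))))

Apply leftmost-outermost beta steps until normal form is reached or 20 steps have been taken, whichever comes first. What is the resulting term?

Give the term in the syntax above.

Step 0: ((((\a.a) ((\f.(\g.(\h.((f h) g)))) t)) (\b.(\c.b))) (\f.(\g.(\h.((f h) g)))))
Step 1: ((((\f.(\g.(\h.((f h) g)))) t) (\b.(\c.b))) (\f.(\g.(\h.((f h) g)))))
Step 2: (((\g.(\h.((t h) g))) (\b.(\c.b))) (\f.(\g.(\h.((f h) g)))))
Step 3: ((\h.((t h) (\b.(\c.b)))) (\f.(\g.(\h.((f h) g)))))
Step 4: ((t (\f.(\g.(\h.((f h) g))))) (\b.(\c.b)))

Answer: ((t (\f.(\g.(\h.((f h) g))))) (\b.(\c.b)))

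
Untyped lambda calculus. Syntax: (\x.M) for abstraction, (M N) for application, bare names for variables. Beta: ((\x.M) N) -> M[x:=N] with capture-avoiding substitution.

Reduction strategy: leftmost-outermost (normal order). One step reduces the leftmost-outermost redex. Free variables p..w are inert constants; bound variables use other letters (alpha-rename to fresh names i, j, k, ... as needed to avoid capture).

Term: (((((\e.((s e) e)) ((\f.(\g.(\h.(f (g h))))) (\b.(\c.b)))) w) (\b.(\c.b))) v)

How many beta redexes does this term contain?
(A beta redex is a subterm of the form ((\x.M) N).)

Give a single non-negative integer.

Term: (((((\e.((s e) e)) ((\f.(\g.(\h.(f (g h))))) (\b.(\c.b)))) w) (\b.(\c.b))) v)
  Redex: ((\e.((s e) e)) ((\f.(\g.(\h.(f (g h))))) (\b.(\c.b))))
  Redex: ((\f.(\g.(\h.(f (g h))))) (\b.(\c.b)))
Total redexes: 2

Answer: 2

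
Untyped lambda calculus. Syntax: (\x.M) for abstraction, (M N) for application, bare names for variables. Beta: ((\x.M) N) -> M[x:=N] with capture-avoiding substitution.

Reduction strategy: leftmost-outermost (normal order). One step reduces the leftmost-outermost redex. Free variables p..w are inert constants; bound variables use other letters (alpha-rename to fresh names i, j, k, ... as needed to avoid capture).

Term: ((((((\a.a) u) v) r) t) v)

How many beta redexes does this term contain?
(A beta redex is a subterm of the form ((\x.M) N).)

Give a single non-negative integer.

Answer: 1

Derivation:
Term: ((((((\a.a) u) v) r) t) v)
  Redex: ((\a.a) u)
Total redexes: 1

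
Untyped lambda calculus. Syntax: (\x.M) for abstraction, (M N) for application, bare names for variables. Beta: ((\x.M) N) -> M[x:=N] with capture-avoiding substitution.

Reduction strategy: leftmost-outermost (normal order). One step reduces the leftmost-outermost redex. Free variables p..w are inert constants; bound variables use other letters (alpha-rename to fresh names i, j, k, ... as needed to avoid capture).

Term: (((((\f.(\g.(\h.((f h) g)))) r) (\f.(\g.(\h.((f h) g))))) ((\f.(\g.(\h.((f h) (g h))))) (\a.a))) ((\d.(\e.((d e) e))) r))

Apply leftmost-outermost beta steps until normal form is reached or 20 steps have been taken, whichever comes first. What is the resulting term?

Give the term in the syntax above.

Step 0: (((((\f.(\g.(\h.((f h) g)))) r) (\f.(\g.(\h.((f h) g))))) ((\f.(\g.(\h.((f h) (g h))))) (\a.a))) ((\d.(\e.((d e) e))) r))
Step 1: ((((\g.(\h.((r h) g))) (\f.(\g.(\h.((f h) g))))) ((\f.(\g.(\h.((f h) (g h))))) (\a.a))) ((\d.(\e.((d e) e))) r))
Step 2: (((\h.((r h) (\f.(\g.(\h.((f h) g)))))) ((\f.(\g.(\h.((f h) (g h))))) (\a.a))) ((\d.(\e.((d e) e))) r))
Step 3: (((r ((\f.(\g.(\h.((f h) (g h))))) (\a.a))) (\f.(\g.(\h.((f h) g))))) ((\d.(\e.((d e) e))) r))
Step 4: (((r (\g.(\h.(((\a.a) h) (g h))))) (\f.(\g.(\h.((f h) g))))) ((\d.(\e.((d e) e))) r))
Step 5: (((r (\g.(\h.(h (g h))))) (\f.(\g.(\h.((f h) g))))) ((\d.(\e.((d e) e))) r))
Step 6: (((r (\g.(\h.(h (g h))))) (\f.(\g.(\h.((f h) g))))) (\e.((r e) e)))

Answer: (((r (\g.(\h.(h (g h))))) (\f.(\g.(\h.((f h) g))))) (\e.((r e) e)))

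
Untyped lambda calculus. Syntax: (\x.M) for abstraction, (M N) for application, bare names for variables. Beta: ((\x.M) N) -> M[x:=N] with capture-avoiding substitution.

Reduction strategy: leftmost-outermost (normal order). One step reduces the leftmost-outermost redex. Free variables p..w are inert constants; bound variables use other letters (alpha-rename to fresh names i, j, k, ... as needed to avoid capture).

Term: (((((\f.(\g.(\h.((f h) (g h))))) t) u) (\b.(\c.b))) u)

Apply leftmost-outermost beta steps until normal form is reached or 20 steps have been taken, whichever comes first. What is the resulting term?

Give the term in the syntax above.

Answer: (((t (\b.(\c.b))) (u (\b.(\c.b)))) u)

Derivation:
Step 0: (((((\f.(\g.(\h.((f h) (g h))))) t) u) (\b.(\c.b))) u)
Step 1: ((((\g.(\h.((t h) (g h)))) u) (\b.(\c.b))) u)
Step 2: (((\h.((t h) (u h))) (\b.(\c.b))) u)
Step 3: (((t (\b.(\c.b))) (u (\b.(\c.b)))) u)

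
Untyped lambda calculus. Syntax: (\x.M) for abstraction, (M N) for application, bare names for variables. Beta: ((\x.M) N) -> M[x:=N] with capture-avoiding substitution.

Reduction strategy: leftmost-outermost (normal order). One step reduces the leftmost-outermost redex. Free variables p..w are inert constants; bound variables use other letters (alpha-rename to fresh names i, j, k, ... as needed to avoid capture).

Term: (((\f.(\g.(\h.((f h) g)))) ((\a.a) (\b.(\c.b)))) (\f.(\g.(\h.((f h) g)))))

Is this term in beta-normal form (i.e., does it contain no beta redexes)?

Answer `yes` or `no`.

Term: (((\f.(\g.(\h.((f h) g)))) ((\a.a) (\b.(\c.b)))) (\f.(\g.(\h.((f h) g)))))
Found 2 beta redex(es).

Answer: no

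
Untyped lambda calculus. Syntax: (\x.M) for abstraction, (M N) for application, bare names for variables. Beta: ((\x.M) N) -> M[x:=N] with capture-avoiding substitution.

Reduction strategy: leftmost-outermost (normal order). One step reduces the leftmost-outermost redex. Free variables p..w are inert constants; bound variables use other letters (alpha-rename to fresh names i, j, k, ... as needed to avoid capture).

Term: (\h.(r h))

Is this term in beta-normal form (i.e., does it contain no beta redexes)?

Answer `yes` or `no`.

Term: (\h.(r h))
No beta redexes found.

Answer: yes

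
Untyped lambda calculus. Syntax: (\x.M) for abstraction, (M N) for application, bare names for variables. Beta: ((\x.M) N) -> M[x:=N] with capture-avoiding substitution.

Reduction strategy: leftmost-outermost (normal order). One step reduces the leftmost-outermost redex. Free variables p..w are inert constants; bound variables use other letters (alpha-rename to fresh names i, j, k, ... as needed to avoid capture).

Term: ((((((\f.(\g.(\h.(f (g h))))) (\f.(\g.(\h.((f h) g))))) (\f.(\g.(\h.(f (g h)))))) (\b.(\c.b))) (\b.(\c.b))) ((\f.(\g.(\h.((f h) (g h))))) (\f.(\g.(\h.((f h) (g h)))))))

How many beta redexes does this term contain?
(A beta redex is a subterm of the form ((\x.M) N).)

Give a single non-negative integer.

Answer: 2

Derivation:
Term: ((((((\f.(\g.(\h.(f (g h))))) (\f.(\g.(\h.((f h) g))))) (\f.(\g.(\h.(f (g h)))))) (\b.(\c.b))) (\b.(\c.b))) ((\f.(\g.(\h.((f h) (g h))))) (\f.(\g.(\h.((f h) (g h)))))))
  Redex: ((\f.(\g.(\h.(f (g h))))) (\f.(\g.(\h.((f h) g)))))
  Redex: ((\f.(\g.(\h.((f h) (g h))))) (\f.(\g.(\h.((f h) (g h))))))
Total redexes: 2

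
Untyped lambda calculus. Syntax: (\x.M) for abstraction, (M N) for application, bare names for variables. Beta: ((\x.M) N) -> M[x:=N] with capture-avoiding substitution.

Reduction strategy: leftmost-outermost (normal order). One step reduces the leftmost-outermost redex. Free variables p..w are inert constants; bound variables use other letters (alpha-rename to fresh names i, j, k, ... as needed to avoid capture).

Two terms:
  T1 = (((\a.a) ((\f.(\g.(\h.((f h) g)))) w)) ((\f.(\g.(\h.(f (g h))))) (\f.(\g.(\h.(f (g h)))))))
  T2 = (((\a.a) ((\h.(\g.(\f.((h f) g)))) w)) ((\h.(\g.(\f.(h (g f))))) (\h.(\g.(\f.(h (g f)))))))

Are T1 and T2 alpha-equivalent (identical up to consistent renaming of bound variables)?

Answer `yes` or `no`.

Term 1: (((\a.a) ((\f.(\g.(\h.((f h) g)))) w)) ((\f.(\g.(\h.(f (g h))))) (\f.(\g.(\h.(f (g h)))))))
Term 2: (((\a.a) ((\h.(\g.(\f.((h f) g)))) w)) ((\h.(\g.(\f.(h (g f))))) (\h.(\g.(\f.(h (g f)))))))
Alpha-equivalence: compare structure up to binder renaming.
Result: True

Answer: yes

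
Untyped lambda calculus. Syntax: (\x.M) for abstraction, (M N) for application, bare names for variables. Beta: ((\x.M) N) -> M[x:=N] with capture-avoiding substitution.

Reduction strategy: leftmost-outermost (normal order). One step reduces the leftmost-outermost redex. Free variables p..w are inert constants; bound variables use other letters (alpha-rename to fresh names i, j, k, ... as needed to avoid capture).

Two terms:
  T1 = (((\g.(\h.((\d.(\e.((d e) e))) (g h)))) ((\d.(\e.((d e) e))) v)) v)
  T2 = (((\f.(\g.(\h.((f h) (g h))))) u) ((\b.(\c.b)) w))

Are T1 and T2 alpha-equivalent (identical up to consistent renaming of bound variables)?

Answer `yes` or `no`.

Answer: no

Derivation:
Term 1: (((\g.(\h.((\d.(\e.((d e) e))) (g h)))) ((\d.(\e.((d e) e))) v)) v)
Term 2: (((\f.(\g.(\h.((f h) (g h))))) u) ((\b.(\c.b)) w))
Alpha-equivalence: compare structure up to binder renaming.
Result: False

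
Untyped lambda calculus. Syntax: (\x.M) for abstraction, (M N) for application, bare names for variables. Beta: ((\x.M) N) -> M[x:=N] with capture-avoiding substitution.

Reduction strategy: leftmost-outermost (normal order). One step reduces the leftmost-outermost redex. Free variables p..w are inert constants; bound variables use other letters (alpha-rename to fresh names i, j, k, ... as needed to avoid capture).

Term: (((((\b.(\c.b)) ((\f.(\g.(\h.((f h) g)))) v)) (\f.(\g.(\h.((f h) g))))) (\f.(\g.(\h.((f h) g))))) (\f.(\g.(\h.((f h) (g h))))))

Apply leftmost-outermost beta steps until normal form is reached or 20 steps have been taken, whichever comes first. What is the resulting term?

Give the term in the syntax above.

Answer: ((v (\f.(\g.(\h.((f h) (g h)))))) (\f.(\g.(\h.((f h) g)))))

Derivation:
Step 0: (((((\b.(\c.b)) ((\f.(\g.(\h.((f h) g)))) v)) (\f.(\g.(\h.((f h) g))))) (\f.(\g.(\h.((f h) g))))) (\f.(\g.(\h.((f h) (g h))))))
Step 1: ((((\c.((\f.(\g.(\h.((f h) g)))) v)) (\f.(\g.(\h.((f h) g))))) (\f.(\g.(\h.((f h) g))))) (\f.(\g.(\h.((f h) (g h))))))
Step 2: ((((\f.(\g.(\h.((f h) g)))) v) (\f.(\g.(\h.((f h) g))))) (\f.(\g.(\h.((f h) (g h))))))
Step 3: (((\g.(\h.((v h) g))) (\f.(\g.(\h.((f h) g))))) (\f.(\g.(\h.((f h) (g h))))))
Step 4: ((\h.((v h) (\f.(\g.(\h.((f h) g)))))) (\f.(\g.(\h.((f h) (g h))))))
Step 5: ((v (\f.(\g.(\h.((f h) (g h)))))) (\f.(\g.(\h.((f h) g)))))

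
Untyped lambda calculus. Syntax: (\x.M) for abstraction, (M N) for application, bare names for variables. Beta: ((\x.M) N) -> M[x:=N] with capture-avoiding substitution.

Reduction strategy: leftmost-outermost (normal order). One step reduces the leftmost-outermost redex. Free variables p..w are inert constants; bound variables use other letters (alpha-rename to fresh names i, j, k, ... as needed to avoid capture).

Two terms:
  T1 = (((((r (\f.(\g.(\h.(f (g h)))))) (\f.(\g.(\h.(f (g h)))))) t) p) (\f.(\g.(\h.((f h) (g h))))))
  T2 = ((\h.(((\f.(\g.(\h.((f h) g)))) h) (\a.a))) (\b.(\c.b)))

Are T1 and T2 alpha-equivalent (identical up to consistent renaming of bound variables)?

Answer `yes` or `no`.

Term 1: (((((r (\f.(\g.(\h.(f (g h)))))) (\f.(\g.(\h.(f (g h)))))) t) p) (\f.(\g.(\h.((f h) (g h))))))
Term 2: ((\h.(((\f.(\g.(\h.((f h) g)))) h) (\a.a))) (\b.(\c.b)))
Alpha-equivalence: compare structure up to binder renaming.
Result: False

Answer: no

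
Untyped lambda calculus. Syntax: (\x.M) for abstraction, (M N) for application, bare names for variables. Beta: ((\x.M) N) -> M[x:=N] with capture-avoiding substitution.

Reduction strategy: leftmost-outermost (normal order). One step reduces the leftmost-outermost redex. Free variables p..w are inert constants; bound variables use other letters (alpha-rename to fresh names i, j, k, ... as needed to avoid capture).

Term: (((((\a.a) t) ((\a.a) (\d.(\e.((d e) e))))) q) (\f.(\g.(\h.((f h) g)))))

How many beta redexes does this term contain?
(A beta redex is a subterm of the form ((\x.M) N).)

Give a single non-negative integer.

Term: (((((\a.a) t) ((\a.a) (\d.(\e.((d e) e))))) q) (\f.(\g.(\h.((f h) g)))))
  Redex: ((\a.a) t)
  Redex: ((\a.a) (\d.(\e.((d e) e))))
Total redexes: 2

Answer: 2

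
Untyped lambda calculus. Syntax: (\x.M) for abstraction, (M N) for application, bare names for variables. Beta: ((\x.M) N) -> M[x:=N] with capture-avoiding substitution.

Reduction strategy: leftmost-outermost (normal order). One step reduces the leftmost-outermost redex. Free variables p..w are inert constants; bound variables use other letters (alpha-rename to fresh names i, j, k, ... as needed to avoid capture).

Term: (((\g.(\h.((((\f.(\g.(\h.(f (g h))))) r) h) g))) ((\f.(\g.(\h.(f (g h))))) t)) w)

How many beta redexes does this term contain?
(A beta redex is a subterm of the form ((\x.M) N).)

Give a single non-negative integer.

Term: (((\g.(\h.((((\f.(\g.(\h.(f (g h))))) r) h) g))) ((\f.(\g.(\h.(f (g h))))) t)) w)
  Redex: ((\g.(\h.((((\f.(\g.(\h.(f (g h))))) r) h) g))) ((\f.(\g.(\h.(f (g h))))) t))
  Redex: ((\f.(\g.(\h.(f (g h))))) r)
  Redex: ((\f.(\g.(\h.(f (g h))))) t)
Total redexes: 3

Answer: 3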